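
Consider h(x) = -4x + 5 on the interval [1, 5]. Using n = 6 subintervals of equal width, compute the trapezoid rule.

Δx = (5 − 1)/6 = 2/3.
h(1) = 1, h(5/3) = -5/3, h(7/3) = -13/3, h(3) = -7, h(11/3) = -29/3, h(13/3) = -37/3, h(5) = -15.
T_6 = (Δx/2)·[h(x_0) + 2h(x_1) + ... + 2h(x_{5}) + h(x_6)].
Sum = -28.

-28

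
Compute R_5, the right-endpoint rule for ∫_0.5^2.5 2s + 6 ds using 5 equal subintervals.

Δs = (2.5 − 0.5)/5 = 0.4.
Right endpoints: 0.9, 1.3, 1.7, 2.1, 2.5.
f(0.9) = 7.8, f(1.3) = 8.6, f(1.7) = 9.4, f(2.1) = 10.2, f(2.5) = 11.
Sum = Δs · [f(0.9) + f(1.3) + f(1.7) + f(2.1) + f(2.5)].
Sum = 18.8.

18.8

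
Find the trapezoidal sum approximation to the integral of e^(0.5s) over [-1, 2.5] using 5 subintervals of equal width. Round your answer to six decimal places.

5.826383

Δs = (2.5 − (-1))/5 = 0.7.
f(-1) ≈ 0.606531, f(-0.3) ≈ 0.860708, f(0.4) ≈ 1.221403, f(1.1) ≈ 1.733253, f(1.8) ≈ 2.459603, f(2.5) ≈ 3.490343.
T_5 = (Δs/2)·[f(s_0) + 2f(s_1) + ... + 2f(s_{4}) + f(s_5)].
Sum ≈ 5.826383.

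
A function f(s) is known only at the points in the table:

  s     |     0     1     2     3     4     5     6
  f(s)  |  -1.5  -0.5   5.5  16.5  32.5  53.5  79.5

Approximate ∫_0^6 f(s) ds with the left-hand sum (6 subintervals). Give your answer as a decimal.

Δs = 1.
Sum = 1·[(-1.5) + (-0.5) + 5.5 + 16.5 + 32.5 + 53.5] = 106.

106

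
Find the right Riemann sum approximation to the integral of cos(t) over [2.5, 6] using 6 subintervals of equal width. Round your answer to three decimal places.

-0.339

Δt = (6 − 2.5)/6 = 7/12.
Right endpoints: 37/12, 11/3, 4.25, 29/6, 65/12, 6.
f(37/12) ≈ -0.998, f(11/3) ≈ -0.865, f(4.25) ≈ -0.446, f(29/6) ≈ 0.121, f(65/12) ≈ 0.647, f(6) ≈ 0.960.
Sum = Δt · [f(37/12) + f(11/3) + f(4.25) + ...].
Sum ≈ -0.339.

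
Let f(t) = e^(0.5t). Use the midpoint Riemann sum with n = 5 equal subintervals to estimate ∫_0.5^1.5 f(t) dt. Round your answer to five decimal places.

1.66526

Δt = (1.5 − 0.5)/5 = 0.2.
Midpoints: 0.6, 0.8, 1, 1.2, 1.4.
f(0.6) ≈ 1.34986, f(0.8) ≈ 1.49182, f(1) ≈ 1.64872, f(1.2) ≈ 1.82212, f(1.4) ≈ 2.01375.
Sum = Δt · [f(0.6) + f(0.8) + f(1) + f(1.2) + f(1.4)].
Sum ≈ 1.66526.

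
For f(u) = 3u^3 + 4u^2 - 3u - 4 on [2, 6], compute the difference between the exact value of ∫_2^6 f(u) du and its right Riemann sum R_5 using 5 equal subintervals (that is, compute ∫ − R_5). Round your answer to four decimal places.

Exact integral: ∫_2^6 f(u) du ≈ 1173.333333.
R_5 = 1486.4.
Error ≈ 1173.333333 − 1486.4 ≈ -313.0667.

-313.0667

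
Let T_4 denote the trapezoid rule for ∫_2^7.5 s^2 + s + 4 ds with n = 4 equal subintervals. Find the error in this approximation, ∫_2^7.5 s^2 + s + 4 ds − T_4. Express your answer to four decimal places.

Exact integral: ∫_2^7.5 f(s) ds ≈ 186.083333.
T_4 = 187.81640625.
Error ≈ 186.083333 − 187.81640625 ≈ -1.7331.

-1.7331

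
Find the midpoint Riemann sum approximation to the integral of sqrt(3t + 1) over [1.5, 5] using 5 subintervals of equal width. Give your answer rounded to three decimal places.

11.361

Δt = (5 − 1.5)/5 = 0.7.
Midpoints: 1.85, 2.55, 3.25, 3.95, 4.65.
f(1.85) ≈ 2.559, f(2.55) ≈ 2.941, f(3.25) ≈ 3.279, f(3.95) ≈ 3.585, f(4.65) ≈ 3.867.
Sum = Δt · [f(1.85) + f(2.55) + f(3.25) + f(3.95) + f(4.65)].
Sum ≈ 11.361.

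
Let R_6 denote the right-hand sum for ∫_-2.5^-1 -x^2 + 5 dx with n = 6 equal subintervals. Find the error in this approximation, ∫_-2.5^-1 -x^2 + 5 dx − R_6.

Exact integral: ∫_-2.5^-1 f(x) dx = 2.625.
R_6 = 3.265625.
Error = 2.625 − 3.265625 = -0.640625.

-0.640625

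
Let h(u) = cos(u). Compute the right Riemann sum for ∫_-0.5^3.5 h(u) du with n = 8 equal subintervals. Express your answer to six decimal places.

-0.327559

Δu = (3.5 − (-0.5))/8 = 0.5.
Right endpoints: 0, 0.5, 1, 1.5, 2, 2.5, 3, 3.5.
h(0) ≈ 1.000000, h(0.5) ≈ 0.877583, h(1) ≈ 0.540302, h(1.5) ≈ 0.070737, h(2) ≈ -0.416147, h(2.5) ≈ -0.801144, h(3) ≈ -0.989992, h(3.5) ≈ -0.936457.
Sum = Δu · [h(0) + h(0.5) + h(1) + ...].
Sum ≈ -0.327559.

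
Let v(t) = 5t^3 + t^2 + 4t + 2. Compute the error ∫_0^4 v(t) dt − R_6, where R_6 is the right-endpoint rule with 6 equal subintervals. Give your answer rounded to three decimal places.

Exact integral: ∫_0^4 v(t) dt ≈ 381.33333.
R_6 ≈ 507.85185.
Error ≈ 381.33333 − 507.85185 ≈ -126.519.

-126.519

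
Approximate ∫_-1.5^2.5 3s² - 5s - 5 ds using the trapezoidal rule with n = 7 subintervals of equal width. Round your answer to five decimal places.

-10.34694

Δs = (2.5 − (-1.5))/7 = 4/7.
f(-1.5) = 9.25, f(-13/14) = 437/196, f(-5/14) = -555/196, f(3/14) = -1163/196, f(11/14) = -1387/196, f(19/14) = -1227/196, f(27/14) = -683/196, f(2.5) = 1.25.
T_7 = (Δs/2)·[f(s_0) + 2f(s_1) + ... + 2f(s_{6}) + f(s_7)].
Sum ≈ -10.34694.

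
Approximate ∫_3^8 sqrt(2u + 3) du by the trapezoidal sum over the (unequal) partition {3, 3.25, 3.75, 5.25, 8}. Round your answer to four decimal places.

18.5724

Subinterval widths: 0.25, 0.5, 1.5, 2.75.
f(3) ≈ 3.0000, f(3.25) ≈ 3.0822, f(3.75) ≈ 3.2404, f(5.25) ≈ 3.6742, f(8) ≈ 4.3589.
On each subinterval the trapezoid contributes (Δu_i/2)·[f(u_{i-1}) + f(u_i)].
Sum ≈ 18.5724.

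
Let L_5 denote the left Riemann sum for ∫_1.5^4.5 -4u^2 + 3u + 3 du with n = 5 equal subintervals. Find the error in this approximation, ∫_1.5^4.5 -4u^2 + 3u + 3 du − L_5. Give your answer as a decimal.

-18.18

Exact integral: ∫_1.5^4.5 f(u) du = -81.
L_5 = -62.82.
Error = -81 − (-62.82) = -18.18.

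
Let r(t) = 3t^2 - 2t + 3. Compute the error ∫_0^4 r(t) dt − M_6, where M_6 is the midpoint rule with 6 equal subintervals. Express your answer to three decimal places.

Exact integral: ∫_0^4 r(t) dt = 60.
M_6 ≈ 59.55556.
Error ≈ 60 − 59.55556 ≈ 0.444.

0.444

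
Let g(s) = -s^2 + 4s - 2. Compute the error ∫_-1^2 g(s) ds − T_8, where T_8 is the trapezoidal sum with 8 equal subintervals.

0.0703125

Exact integral: ∫_-1^2 g(s) ds = -3.
T_8 = -3.0703125.
Error = -3 − (-3.0703125) = 0.0703125.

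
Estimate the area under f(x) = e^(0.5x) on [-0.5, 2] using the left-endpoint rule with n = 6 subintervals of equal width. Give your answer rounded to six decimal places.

3.488923

Δx = (2 − (-0.5))/6 = 5/12.
Left endpoints: -0.5, -1/12, 1/3, 0.75, 7/6, 19/12.
f(-0.5) ≈ 0.778801, f(-1/12) ≈ 0.959189, f(1/3) ≈ 1.181360, f(0.75) ≈ 1.454991, f(7/6) ≈ 1.792002, f(19/12) ≈ 2.207072.
Sum = Δx · [f(-0.5) + f(-1/12) + f(1/3) + ...].
Sum ≈ 3.488923.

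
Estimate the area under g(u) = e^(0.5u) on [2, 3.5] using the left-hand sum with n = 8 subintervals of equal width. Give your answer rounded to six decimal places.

5.792434

Δu = (3.5 − 2)/8 = 0.1875.
Left endpoints: 2, 2.1875, 2.375, 2.5625, 2.75, 2.9375, 3.125, 3.3125.
g(2) ≈ 2.718282, g(2.1875) ≈ 2.985449, g(2.375) ≈ 3.278874, g(2.5625) ≈ 3.601138, g(2.75) ≈ 3.955077, g(2.9375) ≈ 4.343802, g(3.125) ≈ 4.770733, g(3.3125) ≈ 5.239625.
Sum = Δu · [g(2) + g(2.1875) + g(2.375) + ...].
Sum ≈ 5.792434.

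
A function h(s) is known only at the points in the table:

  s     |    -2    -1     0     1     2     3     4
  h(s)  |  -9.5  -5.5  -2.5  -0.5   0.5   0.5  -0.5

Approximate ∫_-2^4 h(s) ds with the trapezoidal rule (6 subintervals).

-12.5

Δs = 1.
T_6 = (1/2)·[(-9.5) + 2·(-5.5) + 2·(-2.5) + 2·(-0.5) + 2·0.5 + 2·0.5 + (-0.5)] = -12.5.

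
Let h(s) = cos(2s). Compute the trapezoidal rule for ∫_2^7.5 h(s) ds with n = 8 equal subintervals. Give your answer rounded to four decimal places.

Δs = (7.5 − 2)/8 = 0.6875.
h(2) ≈ -0.6536, h(2.6875) ≈ 0.6152, h(3.375) ≈ 0.8930, h(4.0625) ≈ -0.2677, h(4.75) ≈ -0.9972, h(5.4375) ≈ -0.1203, h(6.125) ≈ 0.9504, h(6.8125) ≈ 0.4901, h(7.5) ≈ -0.7597.
T_8 = (Δs/2)·[h(s_0) + 2h(s_1) + ... + 2h(s_{7}) + h(s_8)].
Sum ≈ 0.5890.

0.5890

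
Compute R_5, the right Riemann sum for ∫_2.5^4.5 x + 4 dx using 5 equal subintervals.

Δx = (4.5 − 2.5)/5 = 0.4.
Right endpoints: 2.9, 3.3, 3.7, 4.1, 4.5.
f(2.9) = 6.9, f(3.3) = 7.3, f(3.7) = 7.7, f(4.1) = 8.1, f(4.5) = 8.5.
Sum = Δx · [f(2.9) + f(3.3) + f(3.7) + f(4.1) + f(4.5)].
Sum = 15.4.

15.4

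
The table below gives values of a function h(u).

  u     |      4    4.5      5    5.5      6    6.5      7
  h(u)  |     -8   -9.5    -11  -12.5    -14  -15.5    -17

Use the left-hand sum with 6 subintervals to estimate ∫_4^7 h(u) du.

-35.25

Δu = 0.5.
Sum = 0.5·[(-8) + (-9.5) + (-11) + (-12.5) + (-14) + (-15.5)] = -35.25.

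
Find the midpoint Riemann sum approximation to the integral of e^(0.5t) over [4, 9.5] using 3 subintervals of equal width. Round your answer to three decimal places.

Δt = (9.5 − 4)/3 = 11/6.
Midpoints: 59/12, 6.75, 103/12.
f(59/12) ≈ 11.685, f(6.75) ≈ 29.224, f(103/12) ≈ 73.088.
Sum = Δt · [f(59/12) + f(6.75) + f(103/12)].
Sum ≈ 208.996.

208.996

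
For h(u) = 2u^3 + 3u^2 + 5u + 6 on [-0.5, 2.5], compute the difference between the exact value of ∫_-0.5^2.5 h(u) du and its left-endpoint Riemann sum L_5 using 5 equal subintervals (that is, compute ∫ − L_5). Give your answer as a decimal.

17.73

Exact integral: ∫_-0.5^2.5 h(u) du = 68.25.
L_5 = 50.52.
Error = 68.25 − 50.52 = 17.73.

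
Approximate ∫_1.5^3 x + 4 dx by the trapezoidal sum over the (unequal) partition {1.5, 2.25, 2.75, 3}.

Subinterval widths: 0.75, 0.5, 0.25.
f(1.5) = 5.5, f(2.25) = 6.25, f(2.75) = 6.75, f(3) = 7.
On each subinterval the trapezoid contributes (Δx_i/2)·[f(x_{i-1}) + f(x_i)].
Sum = 9.375.

9.375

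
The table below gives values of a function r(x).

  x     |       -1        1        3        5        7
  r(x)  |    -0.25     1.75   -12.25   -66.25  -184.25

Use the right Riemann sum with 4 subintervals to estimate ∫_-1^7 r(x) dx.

-522

Δx = 2.
Sum = 2·[1.75 + (-12.25) + (-66.25) + (-184.25)] = -522.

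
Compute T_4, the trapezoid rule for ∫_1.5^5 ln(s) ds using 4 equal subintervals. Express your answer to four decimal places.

Δs = (5 − 1.5)/4 = 0.875.
f(1.5) ≈ 0.4055, f(2.375) ≈ 0.8650, f(3.25) ≈ 1.1787, f(4.125) ≈ 1.4171, f(5) ≈ 1.6094.
T_4 = (Δs/2)·[f(s_0) + 2f(s_1) + 2f(s_2) + 2f(s_3) + f(s_4)].
Sum ≈ 3.9096.

3.9096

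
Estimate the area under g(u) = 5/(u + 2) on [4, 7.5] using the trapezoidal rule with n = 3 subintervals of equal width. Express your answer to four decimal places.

Δu = (7.5 − 4)/3 = 7/6.
g(4) = 5/6, g(31/6) = 30/43, g(19/3) = 0.6, g(7.5) = 10/19.
T_3 = (Δu/2)·[g(u_0) + 2g(u_1) + 2g(u_2) + g(u_3)].
Sum ≈ 2.3071.

2.3071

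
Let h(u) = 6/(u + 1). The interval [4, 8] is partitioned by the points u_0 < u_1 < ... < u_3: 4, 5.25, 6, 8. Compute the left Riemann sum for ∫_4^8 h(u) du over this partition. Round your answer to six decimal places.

Subinterval widths: 1.25, 0.75, 2.
Left endpoints: 4, 5.25, 6.
h(4) = 1.2, h(5.25) = 0.96, h(6) = 6/7.
Sum = Σ Δu_i · h(u_i).
Sum ≈ 3.934286.

3.934286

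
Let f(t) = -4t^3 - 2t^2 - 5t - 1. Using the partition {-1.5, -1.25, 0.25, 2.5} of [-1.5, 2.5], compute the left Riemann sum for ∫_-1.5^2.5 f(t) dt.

13.296875

Subinterval widths: 0.25, 1.5, 2.25.
Left endpoints: -1.5, -1.25, 0.25.
f(-1.5) = 15.5, f(-1.25) = 9.9375, f(0.25) = -2.4375.
Sum = Σ Δt_i · f(t_i).
Sum = 13.296875.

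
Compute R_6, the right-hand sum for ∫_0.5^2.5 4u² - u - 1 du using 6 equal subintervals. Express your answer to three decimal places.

19.481

Δu = (2.5 − 0.5)/6 = 1/3.
Right endpoints: 5/6, 7/6, 1.5, 11/6, 13/6, 2.5.
f(5/6) = 17/18, f(7/6) = 59/18, f(1.5) = 6.5, f(11/6) = 191/18, f(13/6) = 281/18, f(2.5) = 21.5.
Sum = Δu · [f(5/6) + f(7/6) + f(1.5) + ...].
Sum ≈ 19.481.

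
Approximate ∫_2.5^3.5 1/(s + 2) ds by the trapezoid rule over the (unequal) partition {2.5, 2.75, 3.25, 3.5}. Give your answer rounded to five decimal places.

Subinterval widths: 0.25, 0.5, 0.25.
f(2.5) = 2/9, f(2.75) = 4/19, f(3.25) = 4/21, f(3.5) = 2/11.
On each subinterval the trapezoid contributes (Δs_i/2)·[f(s_{i-1}) + f(s_i)].
Sum ≈ 0.20088.

0.20088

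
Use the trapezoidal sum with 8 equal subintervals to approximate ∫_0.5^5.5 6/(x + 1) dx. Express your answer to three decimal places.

8.879

Δx = (5.5 − 0.5)/8 = 0.625.
f(0.5) = 4, f(1.125) = 48/17, f(1.75) = 24/11, f(2.375) = 16/9, f(3) = 1.5, f(3.625) = 48/37, f(4.25) = 8/7, f(4.875) = 48/47, f(5.5) = 12/13.
T_8 = (Δx/2)·[f(x_0) + 2f(x_1) + ... + 2f(x_{7}) + f(x_8)].
Sum ≈ 8.879.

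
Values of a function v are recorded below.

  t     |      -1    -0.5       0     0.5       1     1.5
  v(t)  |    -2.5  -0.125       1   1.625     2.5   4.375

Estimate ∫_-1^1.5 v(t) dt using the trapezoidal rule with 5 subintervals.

2.96875

Δt = 0.5.
T_5 = (0.5/2)·[(-2.5) + 2·(-0.125) + 2·1 + 2·1.625 + 2·2.5 + 4.375] = 2.96875.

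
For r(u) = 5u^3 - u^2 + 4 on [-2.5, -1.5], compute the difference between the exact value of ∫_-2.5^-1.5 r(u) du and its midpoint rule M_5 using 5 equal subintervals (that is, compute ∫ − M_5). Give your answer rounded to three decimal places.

-0.103

Exact integral: ∫_-2.5^-1.5 r(u) du ≈ -42.58333.
M_5 = -42.48.
Error ≈ -42.58333 − (-42.48) ≈ -0.103.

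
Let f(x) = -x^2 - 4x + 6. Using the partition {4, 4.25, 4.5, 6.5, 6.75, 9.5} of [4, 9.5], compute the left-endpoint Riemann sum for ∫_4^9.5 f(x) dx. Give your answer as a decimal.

-276.875

Subinterval widths: 0.25, 0.25, 2, 0.25, 2.75.
Left endpoints: 4, 4.25, 4.5, 6.5, 6.75.
f(4) = -26, f(4.25) = -29.0625, f(4.5) = -32.25, f(6.5) = -62.25, f(6.75) = -66.5625.
Sum = Σ Δx_i · f(x_i).
Sum = -276.875.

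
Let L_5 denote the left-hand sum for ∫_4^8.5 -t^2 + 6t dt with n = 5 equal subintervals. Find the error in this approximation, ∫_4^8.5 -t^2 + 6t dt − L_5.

Exact integral: ∫_4^8.5 f(t) dt = -14.625.
L_5 = -2.07.
Error = -14.625 − (-2.07) = -12.555.

-12.555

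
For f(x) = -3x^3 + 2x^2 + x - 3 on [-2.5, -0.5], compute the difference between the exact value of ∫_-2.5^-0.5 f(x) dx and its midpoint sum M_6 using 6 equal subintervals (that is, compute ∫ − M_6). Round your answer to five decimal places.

Exact integral: ∫_-2.5^-0.5 f(x) dx ≈ 30.5833333.
M_6 ≈ 30.2962963.
Error ≈ 30.5833333 − 30.2962963 ≈ 0.28704.

0.28704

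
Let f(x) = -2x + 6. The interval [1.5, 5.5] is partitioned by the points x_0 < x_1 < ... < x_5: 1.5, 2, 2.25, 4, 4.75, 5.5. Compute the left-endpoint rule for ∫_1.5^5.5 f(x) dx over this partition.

Subinterval widths: 0.5, 0.25, 1.75, 0.75, 0.75.
Left endpoints: 1.5, 2, 2.25, 4, 4.75.
f(1.5) = 3, f(2) = 2, f(2.25) = 1.5, f(4) = -2, f(4.75) = -3.5.
Sum = Σ Δx_i · f(x_i).
Sum = 0.5.

0.5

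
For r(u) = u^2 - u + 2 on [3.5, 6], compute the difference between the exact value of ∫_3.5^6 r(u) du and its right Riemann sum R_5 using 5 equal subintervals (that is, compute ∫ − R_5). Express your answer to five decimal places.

-5.41667

Exact integral: ∫_3.5^6 r(u) du ≈ 50.8333333.
R_5 = 56.25.
Error ≈ 50.8333333 − 56.25 ≈ -5.41667.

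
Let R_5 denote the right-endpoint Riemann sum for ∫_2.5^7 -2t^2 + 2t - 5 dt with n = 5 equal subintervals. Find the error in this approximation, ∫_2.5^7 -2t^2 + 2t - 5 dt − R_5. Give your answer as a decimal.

Exact integral: ∫_2.5^7 f(t) dt = -198.
R_5 = -233.64.
Error = -198 − (-233.64) = 35.64.

35.64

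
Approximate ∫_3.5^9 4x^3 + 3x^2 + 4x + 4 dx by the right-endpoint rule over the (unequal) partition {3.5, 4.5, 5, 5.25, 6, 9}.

11265.375

Subinterval widths: 1, 0.5, 0.25, 0.75, 3.
Right endpoints: 4.5, 5, 5.25, 6, 9.
f(4.5) = 447.25, f(5) = 599, f(5.25) = 686.5, f(6) = 1000, f(9) = 3199.
Sum = Σ Δx_i · f(x_i).
Sum = 11265.375.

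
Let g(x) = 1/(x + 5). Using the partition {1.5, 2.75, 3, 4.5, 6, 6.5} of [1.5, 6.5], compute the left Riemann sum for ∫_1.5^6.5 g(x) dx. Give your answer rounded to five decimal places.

Subinterval widths: 1.25, 0.25, 1.5, 1.5, 0.5.
Left endpoints: 1.5, 2.75, 3, 4.5, 6.
g(1.5) = 2/13, g(2.75) = 4/31, g(3) = 0.125, g(4.5) = 2/19, g(6) = 1/11.
Sum = Σ Δx_i · g(x_i).
Sum ≈ 0.61542.

0.61542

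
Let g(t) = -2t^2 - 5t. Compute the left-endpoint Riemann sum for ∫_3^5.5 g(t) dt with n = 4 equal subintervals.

-129.1796875

Δt = (5.5 − 3)/4 = 0.625.
Left endpoints: 3, 3.625, 4.25, 4.875.
g(3) = -33, g(3.625) = -44.40625, g(4.25) = -57.375, g(4.875) = -71.90625.
Sum = Δt · [g(3) + g(3.625) + g(4.25) + g(4.875)].
Sum = -129.1796875.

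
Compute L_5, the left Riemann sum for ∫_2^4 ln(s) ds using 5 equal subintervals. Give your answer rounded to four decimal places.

2.0169

Δs = (4 − 2)/5 = 0.4.
Left endpoints: 2, 2.4, 2.8, 3.2, 3.6.
f(2) ≈ 0.6931, f(2.4) ≈ 0.8755, f(2.8) ≈ 1.0296, f(3.2) ≈ 1.1632, f(3.6) ≈ 1.2809.
Sum = Δs · [f(2) + f(2.4) + f(2.8) + f(3.2) + f(3.6)].
Sum ≈ 2.0169.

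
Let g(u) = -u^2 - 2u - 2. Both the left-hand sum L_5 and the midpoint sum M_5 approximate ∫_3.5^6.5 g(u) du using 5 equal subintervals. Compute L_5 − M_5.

L_5 = -102.63.
M_5 = -113.16.
L_5 − M_5 = 10.53.

10.53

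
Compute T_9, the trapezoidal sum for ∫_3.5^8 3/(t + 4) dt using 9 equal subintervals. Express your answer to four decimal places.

Δt = (8 − 3.5)/9 = 0.5.
f(3.5) = 0.4, f(4) = 0.375, f(4.5) = 6/17, f(5) = 1/3, f(5.5) = 6/19, f(6) = 0.3, f(6.5) = 2/7, f(7) = 3/11, f(7.5) = 6/23, f(8) = 0.25.
T_9 = (Δt/2)·[f(t_0) + 2f(t_1) + ... + 2f(t_{8}) + f(t_9)].
Sum ≈ 1.4107.

1.4107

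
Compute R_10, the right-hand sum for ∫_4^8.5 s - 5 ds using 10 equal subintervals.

6.6375

Δs = (8.5 − 4)/10 = 0.45.
Right endpoints: 4.45, 4.9, 5.35, 5.8, 6.25, 6.7, 7.15, 7.6, 8.05, 8.5.
f(4.45) = -0.55, f(4.9) = -0.1, f(5.35) = 0.35, f(5.8) = 0.8, f(6.25) = 1.25, f(6.7) = 1.7, f(7.15) = 2.15, f(7.6) = 2.6, f(8.05) = 3.05, f(8.5) = 3.5.
Sum = Δs · [f(4.45) + f(4.9) + f(5.35) + ...].
Sum = 6.6375.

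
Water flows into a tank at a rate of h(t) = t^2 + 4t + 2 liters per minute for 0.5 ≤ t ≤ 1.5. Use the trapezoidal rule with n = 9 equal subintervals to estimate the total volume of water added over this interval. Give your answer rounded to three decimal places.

Δt = (1.5 − 0.5)/9 = 1/9.
h(0.5) = 4.25, h(11/18) = 1561/324, h(13/18) = 1753/324, h(5/6) = 217/36, h(17/18) = 2161/324, h(19/18) = 2377/324, h(7/6) = 289/36, h(23/18) = 2833/324, h(25/18) = 3073/324, h(1.5) = 10.25.
T_9 = (Δt/2)·[h(t_0) + 2h(t_1) + ... + 2h(t_{8}) + h(t_9)].
Sum ≈ 7.085.

7.085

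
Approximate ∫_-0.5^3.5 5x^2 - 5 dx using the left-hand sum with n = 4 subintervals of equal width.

Δx = (3.5 − (-0.5))/4 = 1.
Left endpoints: -0.5, 0.5, 1.5, 2.5.
f(-0.5) = -3.75, f(0.5) = -3.75, f(1.5) = 6.25, f(2.5) = 26.25.
Sum = Δx · [f(-0.5) + f(0.5) + f(1.5) + f(2.5)].
Sum = 25.

25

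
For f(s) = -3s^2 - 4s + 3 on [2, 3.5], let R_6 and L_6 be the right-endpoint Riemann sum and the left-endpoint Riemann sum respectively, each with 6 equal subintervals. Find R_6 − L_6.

-7.6875

R_6 = -50.765625.
L_6 = -43.078125.
R_6 − L_6 = -7.6875.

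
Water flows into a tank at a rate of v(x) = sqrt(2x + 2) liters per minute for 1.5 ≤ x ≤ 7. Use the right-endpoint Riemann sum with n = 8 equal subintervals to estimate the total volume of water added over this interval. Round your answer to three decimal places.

18.205

Δx = (7 − 1.5)/8 = 0.6875.
Right endpoints: 2.1875, 2.875, 3.5625, 4.25, 4.9375, 5.625, 6.3125, 7.
v(2.1875) ≈ 2.525, v(2.875) ≈ 2.784, v(3.5625) ≈ 3.021, v(4.25) ≈ 3.240, v(4.9375) ≈ 3.446, v(5.625) ≈ 3.640, v(6.3125) ≈ 3.824, v(7) ≈ 4.000.
Sum = Δx · [v(2.1875) + v(2.875) + v(3.5625) + ...].
Sum ≈ 18.205.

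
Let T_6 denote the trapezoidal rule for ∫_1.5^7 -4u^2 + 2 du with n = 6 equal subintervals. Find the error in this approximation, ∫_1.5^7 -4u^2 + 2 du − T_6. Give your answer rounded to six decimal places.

3.081019

Exact integral: ∫_1.5^7 f(u) du ≈ -441.83333333.
T_6 ≈ -444.91435185.
Error ≈ -441.83333333 − (-444.91435185) ≈ 3.081019.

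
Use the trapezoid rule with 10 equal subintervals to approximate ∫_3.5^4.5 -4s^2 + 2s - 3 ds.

Δs = (4.5 − 3.5)/10 = 0.1.
f(3.5) = -45, f(3.6) = -47.64, f(3.7) = -50.36, f(3.8) = -53.16, f(3.9) = -56.04, f(4) = -59, f(4.1) = -62.04, f(4.2) = -65.16, f(4.3) = -68.36, f(4.4) = -71.64, f(4.5) = -75.
T_10 = (Δs/2)·[f(s_0) + 2f(s_1) + ... + 2f(s_{9}) + f(s_10)].
Sum = -59.34.

-59.34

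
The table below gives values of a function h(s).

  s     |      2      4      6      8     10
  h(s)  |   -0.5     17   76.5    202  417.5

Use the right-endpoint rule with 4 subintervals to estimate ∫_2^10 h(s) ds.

1426

Δs = 2.
Sum = 2·[17 + 76.5 + 202 + 417.5] = 1426.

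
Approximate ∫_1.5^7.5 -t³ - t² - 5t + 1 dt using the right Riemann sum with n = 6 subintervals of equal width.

-1324

Δt = (7.5 − 1.5)/6 = 1.
Right endpoints: 2.5, 3.5, 4.5, 5.5, 6.5, 7.5.
f(2.5) = -33.375, f(3.5) = -71.625, f(4.5) = -132.875, f(5.5) = -223.125, f(6.5) = -348.375, f(7.5) = -514.625.
Sum = Δt · [f(2.5) + f(3.5) + f(4.5) + ...].
Sum = -1324.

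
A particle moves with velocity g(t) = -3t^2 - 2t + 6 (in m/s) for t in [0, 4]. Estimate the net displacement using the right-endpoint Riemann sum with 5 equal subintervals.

-79.68

Δt = (4 − 0)/5 = 0.8.
Right endpoints: 0.8, 1.6, 2.4, 3.2, 4.
g(0.8) = 2.48, g(1.6) = -4.88, g(2.4) = -16.08, g(3.2) = -31.12, g(4) = -50.
Sum = Δt · [g(0.8) + g(1.6) + g(2.4) + g(3.2) + g(4)].
Sum = -79.68.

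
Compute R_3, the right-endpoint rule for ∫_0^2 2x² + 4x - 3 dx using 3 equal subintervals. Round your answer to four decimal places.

Δx = (2 − 0)/3 = 2/3.
Right endpoints: 2/3, 4/3, 2.
f(2/3) = 5/9, f(4/3) = 53/9, f(2) = 13.
Sum = Δx · [f(2/3) + f(4/3) + f(2)].
Sum ≈ 12.9630.

12.9630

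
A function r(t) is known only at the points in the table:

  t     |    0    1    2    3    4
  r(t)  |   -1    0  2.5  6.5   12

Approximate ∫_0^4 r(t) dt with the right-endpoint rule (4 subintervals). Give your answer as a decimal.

21

Δt = 1.
Sum = 1·[0 + 2.5 + 6.5 + 12] = 21.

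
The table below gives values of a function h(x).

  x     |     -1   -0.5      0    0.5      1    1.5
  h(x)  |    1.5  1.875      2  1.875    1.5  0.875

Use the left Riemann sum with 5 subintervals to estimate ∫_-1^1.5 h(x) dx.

Δx = 0.5.
Sum = 0.5·[1.5 + 1.875 + 2 + 1.875 + 1.5] = 4.375.

4.375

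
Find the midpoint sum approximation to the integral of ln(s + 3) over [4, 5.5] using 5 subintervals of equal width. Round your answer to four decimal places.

Δs = (5.5 − 4)/5 = 0.3.
Midpoints: 4.15, 4.45, 4.75, 5.05, 5.35.
f(4.15) ≈ 1.9671, f(4.45) ≈ 2.0082, f(4.75) ≈ 2.0477, f(5.05) ≈ 2.0857, f(5.35) ≈ 2.1223.
Sum = Δs · [f(4.15) + f(4.45) + f(4.75) + f(5.05) + f(5.35)].
Sum ≈ 3.0693.

3.0693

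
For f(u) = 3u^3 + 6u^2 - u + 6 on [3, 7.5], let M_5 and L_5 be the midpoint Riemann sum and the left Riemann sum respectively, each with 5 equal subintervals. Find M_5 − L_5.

610.1071875

M_5 = 3089.2471875.
L_5 = 2479.14.
M_5 − L_5 = 610.1071875.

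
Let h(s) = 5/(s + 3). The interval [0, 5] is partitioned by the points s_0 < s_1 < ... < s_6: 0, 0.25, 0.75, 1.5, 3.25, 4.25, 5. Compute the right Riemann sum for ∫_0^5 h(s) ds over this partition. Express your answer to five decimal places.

4.44302

Subinterval widths: 0.25, 0.5, 0.75, 1.75, 1, 0.75.
Right endpoints: 0.25, 0.75, 1.5, 3.25, 4.25, 5.
h(0.25) = 20/13, h(0.75) = 4/3, h(1.5) = 10/9, h(3.25) = 0.8, h(4.25) = 20/29, h(5) = 0.625.
Sum = Σ Δs_i · h(s_i).
Sum ≈ 4.44302.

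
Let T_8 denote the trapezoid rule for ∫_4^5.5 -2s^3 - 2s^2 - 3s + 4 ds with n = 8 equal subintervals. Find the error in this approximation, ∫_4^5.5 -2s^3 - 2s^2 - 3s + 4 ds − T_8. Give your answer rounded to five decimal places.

Exact integral: ∫_4^5.5 f(s) ds = -413.15625.
T_8 ≈ -413.4243164.
Error ≈ -413.15625 − (-413.4243164) ≈ 0.26807.

0.26807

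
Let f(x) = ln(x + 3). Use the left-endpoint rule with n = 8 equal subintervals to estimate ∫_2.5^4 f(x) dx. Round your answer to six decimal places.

Δx = (4 − 2.5)/8 = 0.1875.
Left endpoints: 2.5, 2.6875, 2.875, 3.0625, 3.25, 3.4375, 3.625, 3.8125.
f(2.5) ≈ 1.704748, f(2.6875) ≈ 1.738271, f(2.875) ≈ 1.770706, f(3.0625) ≈ 1.802122, f(3.25) ≈ 1.832581, f(3.4375) ≈ 1.862140, f(3.625) ≈ 1.890850, f(3.8125) ≈ 1.918759.
Sum = Δx · [f(2.5) + f(2.6875) + f(2.875) + ...].
Sum ≈ 2.722533.

2.722533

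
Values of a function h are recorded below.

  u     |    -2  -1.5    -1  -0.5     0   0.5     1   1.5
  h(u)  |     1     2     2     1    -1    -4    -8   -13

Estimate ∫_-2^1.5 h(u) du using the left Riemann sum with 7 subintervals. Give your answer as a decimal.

-3.5

Δu = 0.5.
Sum = 0.5·[1 + 2 + 2 + 1 + (-1) + (-4) + (-8)] = -3.5.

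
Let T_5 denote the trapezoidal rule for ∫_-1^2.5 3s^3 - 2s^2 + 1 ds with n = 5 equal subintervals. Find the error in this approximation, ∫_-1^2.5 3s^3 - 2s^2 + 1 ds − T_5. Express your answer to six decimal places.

-1.357708

Exact integral: ∫_-1^2.5 f(s) ds ≈ 20.96354167.
T_5 = 22.32125.
Error ≈ 20.96354167 − 22.32125 ≈ -1.357708.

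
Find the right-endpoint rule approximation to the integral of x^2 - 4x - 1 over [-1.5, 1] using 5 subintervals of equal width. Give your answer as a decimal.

Δx = (1 − (-1.5))/5 = 0.5.
Right endpoints: -1, -0.5, 0, 0.5, 1.
f(-1) = 4, f(-0.5) = 1.25, f(0) = -1, f(0.5) = -2.75, f(1) = -4.
Sum = Δx · [f(-1) + f(-0.5) + f(0) + f(0.5) + f(1)].
Sum = -1.25.

-1.25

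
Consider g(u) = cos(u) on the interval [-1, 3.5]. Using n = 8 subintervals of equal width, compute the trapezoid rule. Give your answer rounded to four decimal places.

Δu = (3.5 − (-1))/8 = 0.5625.
g(-1) ≈ 0.5403, g(-0.4375) ≈ 0.9058, g(0.125) ≈ 0.9922, g(0.6875) ≈ 0.7728, g(1.25) ≈ 0.3153, g(1.8125) ≈ -0.2394, g(2.375) ≈ -0.7203, g(2.9375) ≈ -0.9792, g(3.5) ≈ -0.9365.
T_8 = (Δu/2)·[g(u_0) + 2g(u_1) + ... + 2g(u_{7}) + g(u_8)].
Sum ≈ 0.4777.

0.4777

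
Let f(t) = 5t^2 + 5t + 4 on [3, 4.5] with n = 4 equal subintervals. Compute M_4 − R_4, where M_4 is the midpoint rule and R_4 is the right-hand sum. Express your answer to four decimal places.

-12.2168

M_4 ≈ 140.912109.
R_4 = 153.12890625.
M_4 − R_4 ≈ -12.2168.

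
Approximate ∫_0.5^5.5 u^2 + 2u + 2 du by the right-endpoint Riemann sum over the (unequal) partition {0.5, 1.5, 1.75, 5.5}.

Subinterval widths: 1, 0.25, 3.75.
Right endpoints: 1.5, 1.75, 5.5.
f(1.5) = 7.25, f(1.75) = 8.5625, f(5.5) = 43.25.
Sum = Σ Δu_i · f(u_i).
Sum = 171.578125.

171.578125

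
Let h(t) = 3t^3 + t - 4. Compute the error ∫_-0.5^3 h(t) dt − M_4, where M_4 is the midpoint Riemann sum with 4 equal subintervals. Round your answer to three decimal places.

Exact integral: ∫_-0.5^3 h(t) dt = 51.078125.
M_4 ≈ 48.56592.
Error ≈ 51.078125 − 48.56592 ≈ 2.512.

2.512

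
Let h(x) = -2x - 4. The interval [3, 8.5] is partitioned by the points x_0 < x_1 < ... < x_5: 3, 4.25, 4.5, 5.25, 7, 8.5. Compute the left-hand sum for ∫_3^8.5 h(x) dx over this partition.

-77.75

Subinterval widths: 1.25, 0.25, 0.75, 1.75, 1.5.
Left endpoints: 3, 4.25, 4.5, 5.25, 7.
h(3) = -10, h(4.25) = -12.5, h(4.5) = -13, h(5.25) = -14.5, h(7) = -18.
Sum = Σ Δx_i · h(x_i).
Sum = -77.75.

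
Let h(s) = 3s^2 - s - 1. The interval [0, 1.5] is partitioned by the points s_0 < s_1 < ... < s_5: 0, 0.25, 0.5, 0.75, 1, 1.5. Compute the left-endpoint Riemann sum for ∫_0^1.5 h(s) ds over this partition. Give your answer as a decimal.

Subinterval widths: 0.25, 0.25, 0.25, 0.25, 0.5.
Left endpoints: 0, 0.25, 0.5, 0.75, 1.
h(0) = -1, h(0.25) = -1.0625, h(0.5) = -0.75, h(0.75) = -0.0625, h(1) = 1.
Sum = Σ Δs_i · h(s_i).
Sum = -0.21875.

-0.21875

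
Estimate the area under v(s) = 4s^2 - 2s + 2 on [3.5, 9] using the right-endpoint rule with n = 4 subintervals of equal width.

Δs = (9 − 3.5)/4 = 1.375.
Right endpoints: 4.875, 6.25, 7.625, 9.
v(4.875) = 87.3125, v(6.25) = 145.75, v(7.625) = 219.3125, v(9) = 308.
Sum = Δs · [v(4.875) + v(6.25) + v(7.625) + v(9)].
Sum = 1045.515625.

1045.515625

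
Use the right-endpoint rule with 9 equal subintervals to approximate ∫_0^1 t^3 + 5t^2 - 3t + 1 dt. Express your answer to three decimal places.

1.597

Δt = (1 − 0)/9 = 1/9.
Right endpoints: 1/9, 2/9, 1/3, 4/9, 5/9, 2/3, 7/9, 8/9, 1.
f(1/9) = 532/729, f(2/9) = 431/729, f(1/3) = 16/27, f(4/9) = 541/729, f(5/9) = 764/729, f(2/3) = 41/27, f(7/9) = 1576/729, f(8/9) = 2177/729, f(1) = 4.
Sum = Δt · [f(1/9) + f(2/9) + f(1/3) + ...].
Sum ≈ 1.597.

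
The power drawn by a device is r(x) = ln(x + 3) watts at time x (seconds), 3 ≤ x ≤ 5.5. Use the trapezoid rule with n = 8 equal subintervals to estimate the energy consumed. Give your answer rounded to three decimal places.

Δx = (5.5 − 3)/8 = 0.3125.
r(3) ≈ 1.792, r(3.3125) ≈ 1.843, r(3.625) ≈ 1.891, r(3.9375) ≈ 1.937, r(4.25) ≈ 1.981, r(4.5625) ≈ 2.023, r(4.875) ≈ 2.064, r(5.1875) ≈ 2.103, r(5.5) ≈ 2.140.
T_8 = (Δx/2)·[r(x_0) + 2r(x_1) + ... + 2r(x_{7}) + r(x_8)].
Sum ≈ 4.940.

4.940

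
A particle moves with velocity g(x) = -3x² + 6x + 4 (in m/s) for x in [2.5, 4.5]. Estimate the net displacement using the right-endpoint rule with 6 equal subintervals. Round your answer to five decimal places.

Δx = (4.5 − 2.5)/6 = 1/3.
Right endpoints: 17/6, 19/6, 3.5, 23/6, 25/6, 4.5.
g(17/6) = -37/12, g(19/6) = -85/12, g(3.5) = -11.75, g(23/6) = -205/12, g(25/6) = -277/12, g(4.5) = -29.75.
Sum = Δx · [g(17/6) + g(19/6) + g(3.5) + ...].
Sum ≈ -30.61111.

-30.61111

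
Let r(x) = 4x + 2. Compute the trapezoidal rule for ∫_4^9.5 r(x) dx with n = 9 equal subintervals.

159.5

Δx = (9.5 − 4)/9 = 11/18.
r(4) = 18, r(83/18) = 184/9, r(47/9) = 206/9, r(35/6) = 76/3, r(58/9) = 250/9, r(127/18) = 272/9, r(23/3) = 98/3, r(149/18) = 316/9, r(80/9) = 338/9, r(9.5) = 40.
T_9 = (Δx/2)·[r(x_0) + 2r(x_1) + ... + 2r(x_{8}) + r(x_9)].
Sum = 159.5.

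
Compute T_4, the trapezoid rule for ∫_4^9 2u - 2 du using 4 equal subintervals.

Δu = (9 − 4)/4 = 1.25.
f(4) = 6, f(5.25) = 8.5, f(6.5) = 11, f(7.75) = 13.5, f(9) = 16.
T_4 = (Δu/2)·[f(u_0) + 2f(u_1) + 2f(u_2) + 2f(u_3) + f(u_4)].
Sum = 55.

55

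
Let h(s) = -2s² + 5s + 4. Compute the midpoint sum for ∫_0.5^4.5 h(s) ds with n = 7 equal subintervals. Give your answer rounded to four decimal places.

5.5510

Δs = (4.5 − 0.5)/7 = 4/7.
Midpoints: 11/14, 19/14, 27/14, 2.5, 43/14, 51/14, 59/14.
h(11/14) = 328/49, h(19/14) = 348/49, h(27/14) = 304/49, h(2.5) = 4, h(43/14) = 24/49, h(51/14) = -212/49, h(59/14) = -512/49.
Sum = Δs · [h(11/14) + h(19/14) + h(27/14) + ...].
Sum ≈ 5.5510.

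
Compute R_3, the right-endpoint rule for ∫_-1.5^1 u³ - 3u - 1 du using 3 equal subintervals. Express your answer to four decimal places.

-3.1597

Δu = (1 − (-1.5))/3 = 5/6.
Right endpoints: -2/3, 1/6, 1.
f(-2/3) = 19/27, f(1/6) = -323/216, f(1) = -3.
Sum = Δu · [f(-2/3) + f(1/6) + f(1)].
Sum ≈ -3.1597.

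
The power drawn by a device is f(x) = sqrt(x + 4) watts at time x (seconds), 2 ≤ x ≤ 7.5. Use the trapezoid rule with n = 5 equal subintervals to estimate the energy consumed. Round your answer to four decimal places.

16.1953

Δx = (7.5 − 2)/5 = 1.1.
f(2) ≈ 2.4495, f(3.1) ≈ 2.6646, f(4.2) ≈ 2.8636, f(5.3) ≈ 3.0496, f(6.4) ≈ 3.2249, f(7.5) ≈ 3.3912.
T_5 = (Δx/2)·[f(x_0) + 2f(x_1) + ... + 2f(x_{4}) + f(x_5)].
Sum ≈ 16.1953.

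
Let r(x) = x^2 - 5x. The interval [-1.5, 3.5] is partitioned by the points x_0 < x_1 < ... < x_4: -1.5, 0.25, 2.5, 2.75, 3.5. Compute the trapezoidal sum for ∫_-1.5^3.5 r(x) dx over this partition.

-6.71875

Subinterval widths: 1.75, 2.25, 0.25, 0.75.
r(-1.5) = 9.75, r(0.25) = -1.1875, r(2.5) = -6.25, r(2.75) = -6.1875, r(3.5) = -5.25.
On each subinterval the trapezoid contributes (Δx_i/2)·[r(x_{i-1}) + r(x_i)].
Sum = -6.71875.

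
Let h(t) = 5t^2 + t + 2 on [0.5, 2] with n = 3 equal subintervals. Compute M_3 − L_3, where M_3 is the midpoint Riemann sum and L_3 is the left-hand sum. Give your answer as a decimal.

4.59375

M_3 = 17.84375.
L_3 = 13.25.
M_3 − L_3 = 4.59375.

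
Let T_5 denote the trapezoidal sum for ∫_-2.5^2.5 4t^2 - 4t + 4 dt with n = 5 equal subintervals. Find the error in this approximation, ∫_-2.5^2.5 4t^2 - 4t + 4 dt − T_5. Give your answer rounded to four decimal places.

Exact integral: ∫_-2.5^2.5 f(t) dt ≈ 61.666667.
T_5 = 65.
Error ≈ 61.666667 − 65 ≈ -3.3333.

-3.3333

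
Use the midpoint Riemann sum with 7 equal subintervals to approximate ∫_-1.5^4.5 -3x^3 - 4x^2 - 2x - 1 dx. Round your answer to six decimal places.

Δx = (4.5 − (-1.5))/7 = 6/7.
Midpoints: -15/14, -3/14, 9/14, 1.5, 33/14, 45/14, 57/14.
f(-15/14) = 661/2744, f(-3/14) = -1991/2744, f(9/14) = -12995/2744, f(1.5) = -23.125, f(33/14) = -184475/2744, f(45/14) = -407159/2744, f(57/14) = -762611/2744.
Sum = Δx · [f(-15/14) + f(-3/14) + f(9/14) + ...].
Sum ≈ -447.321429.

-447.321429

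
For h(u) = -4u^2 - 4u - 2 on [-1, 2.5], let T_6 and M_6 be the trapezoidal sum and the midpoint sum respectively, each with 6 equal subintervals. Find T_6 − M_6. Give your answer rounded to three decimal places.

-1.191

T_6 ≈ -40.46065.
M_6 ≈ -39.26968.
T_6 − M_6 ≈ -1.191.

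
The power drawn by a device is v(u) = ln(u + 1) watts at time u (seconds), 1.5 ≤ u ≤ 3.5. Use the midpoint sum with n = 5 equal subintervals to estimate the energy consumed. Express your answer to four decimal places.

2.4788

Δu = (3.5 − 1.5)/5 = 0.4.
Midpoints: 1.7, 2.1, 2.5, 2.9, 3.3.
v(1.7) ≈ 0.9933, v(2.1) ≈ 1.1314, v(2.5) ≈ 1.2528, v(2.9) ≈ 1.3610, v(3.3) ≈ 1.4586.
Sum = Δu · [v(1.7) + v(2.1) + v(2.5) + v(2.9) + v(3.3)].
Sum ≈ 2.4788.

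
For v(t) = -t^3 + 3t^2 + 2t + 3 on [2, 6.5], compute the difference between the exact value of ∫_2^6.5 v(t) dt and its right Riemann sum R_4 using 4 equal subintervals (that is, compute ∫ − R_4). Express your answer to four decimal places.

89.6221

Exact integral: ∫_2^6.5 v(t) dt = -123.890625.
R_4 ≈ -213.512695.
Error ≈ -123.890625 − (-213.512695) ≈ 89.6221.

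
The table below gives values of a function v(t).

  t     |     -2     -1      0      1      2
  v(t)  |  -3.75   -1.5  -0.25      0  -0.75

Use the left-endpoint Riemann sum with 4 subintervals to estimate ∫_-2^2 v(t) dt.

-5.5

Δt = 1.
Sum = 1·[(-3.75) + (-1.5) + (-0.25) + 0] = -5.5.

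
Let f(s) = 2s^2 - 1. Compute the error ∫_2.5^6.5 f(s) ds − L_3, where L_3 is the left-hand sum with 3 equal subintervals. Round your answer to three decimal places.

Exact integral: ∫_2.5^6.5 f(s) ds ≈ 168.66667.
L_3 ≈ 123.03704.
Error ≈ 168.66667 − 123.03704 ≈ 45.630.

45.630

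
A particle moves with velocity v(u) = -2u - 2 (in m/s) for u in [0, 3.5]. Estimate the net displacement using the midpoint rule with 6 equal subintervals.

Δu = (3.5 − 0)/6 = 7/12.
Midpoints: 7/24, 0.875, 35/24, 49/24, 2.625, 77/24.
v(7/24) = -31/12, v(0.875) = -3.75, v(35/24) = -59/12, v(49/24) = -73/12, v(2.625) = -7.25, v(77/24) = -101/12.
Sum = Δu · [v(7/24) + v(0.875) + v(35/24) + ...].
Sum = -19.25.

-19.25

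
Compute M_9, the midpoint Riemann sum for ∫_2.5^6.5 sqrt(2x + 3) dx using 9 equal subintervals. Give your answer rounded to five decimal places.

13.79171

Δx = (6.5 − 2.5)/9 = 4/9.
Midpoints: 49/18, 19/6, 65/18, 73/18, 4.5, 89/18, 97/18, 35/6, 113/18.
f(49/18) ≈ 2.90593, f(19/6) ≈ 3.05505, f(65/18) ≈ 3.19722, f(73/18) ≈ 3.33333, f(4.5) ≈ 3.46410, f(89/18) ≈ 3.59011, f(97/18) ≈ 3.71184, f(35/6) ≈ 3.82971, f(113/18) ≈ 3.94405.
Sum = Δx · [f(49/18) + f(19/6) + f(65/18) + ...].
Sum ≈ 13.79171.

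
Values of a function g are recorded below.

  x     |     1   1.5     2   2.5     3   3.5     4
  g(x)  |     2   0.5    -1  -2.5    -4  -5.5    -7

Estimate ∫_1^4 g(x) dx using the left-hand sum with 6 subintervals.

Δx = 0.5.
Sum = 0.5·[2 + 0.5 + (-1) + (-2.5) + (-4) + (-5.5)] = -5.25.

-5.25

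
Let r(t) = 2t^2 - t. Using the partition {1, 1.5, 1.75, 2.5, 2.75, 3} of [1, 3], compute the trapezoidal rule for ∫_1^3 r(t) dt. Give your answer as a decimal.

13.53125

Subinterval widths: 0.5, 0.25, 0.75, 0.25, 0.25.
r(1) = 1, r(1.5) = 3, r(1.75) = 4.375, r(2.5) = 10, r(2.75) = 12.375, r(3) = 15.
On each subinterval the trapezoid contributes (Δt_i/2)·[r(t_{i-1}) + r(t_i)].
Sum = 13.53125.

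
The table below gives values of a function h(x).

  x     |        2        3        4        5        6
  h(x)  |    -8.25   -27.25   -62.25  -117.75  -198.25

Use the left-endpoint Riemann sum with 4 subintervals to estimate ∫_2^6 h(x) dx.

-215.5

Δx = 1.
Sum = 1·[(-8.25) + (-27.25) + (-62.25) + (-117.75)] = -215.5.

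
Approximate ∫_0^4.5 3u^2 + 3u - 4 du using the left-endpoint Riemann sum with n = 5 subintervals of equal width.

71.91

Δu = (4.5 − 0)/5 = 0.9.
Left endpoints: 0, 0.9, 1.8, 2.7, 3.6.
f(0) = -4, f(0.9) = 1.13, f(1.8) = 11.12, f(2.7) = 25.97, f(3.6) = 45.68.
Sum = Δu · [f(0) + f(0.9) + f(1.8) + f(2.7) + f(3.6)].
Sum = 71.91.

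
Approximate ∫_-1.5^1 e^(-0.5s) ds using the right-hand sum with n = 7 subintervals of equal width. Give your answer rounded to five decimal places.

Δs = (1 − (-1.5))/7 = 5/14.
Right endpoints: -8/7, -11/14, -3/7, -1/14, 2/7, 9/14, 1.
f(-8/7) ≈ 1.77079, f(-11/14) ≈ 1.48121, f(-3/7) ≈ 1.23898, f(-1/14) ≈ 1.03636, f(2/7) ≈ 0.86688, f(9/14) ≈ 0.72511, f(1) ≈ 0.60653.
Sum = Δs · [f(-8/7) + f(-11/14) + f(-3/7) + ...].
Sum ≈ 2.75924.

2.75924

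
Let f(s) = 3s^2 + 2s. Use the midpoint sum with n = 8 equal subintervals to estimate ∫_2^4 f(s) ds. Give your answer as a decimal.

67.96875

Δs = (4 − 2)/8 = 0.25.
Midpoints: 2.125, 2.375, 2.625, 2.875, 3.125, 3.375, 3.625, 3.875.
f(2.125) = 17.796875, f(2.375) = 21.671875, f(2.625) = 25.921875, f(2.875) = 30.546875, f(3.125) = 35.546875, f(3.375) = 40.921875, f(3.625) = 46.671875, f(3.875) = 52.796875.
Sum = Δs · [f(2.125) + f(2.375) + f(2.625) + ...].
Sum = 67.96875.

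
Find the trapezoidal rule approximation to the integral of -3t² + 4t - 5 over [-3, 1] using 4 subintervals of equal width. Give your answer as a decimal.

Δt = (1 − (-3))/4 = 1.
f(-3) = -44, f(-2) = -25, f(-1) = -12, f(0) = -5, f(1) = -4.
T_4 = (Δt/2)·[f(t_0) + 2f(t_1) + 2f(t_2) + 2f(t_3) + f(t_4)].
Sum = -66.

-66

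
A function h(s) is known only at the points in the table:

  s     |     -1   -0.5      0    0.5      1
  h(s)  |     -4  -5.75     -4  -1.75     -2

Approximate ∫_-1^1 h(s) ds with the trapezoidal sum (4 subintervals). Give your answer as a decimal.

-7.25

Δs = 0.5.
T_4 = (0.5/2)·[(-4) + 2·(-5.75) + 2·(-4) + 2·(-1.75) + (-2)] = -7.25.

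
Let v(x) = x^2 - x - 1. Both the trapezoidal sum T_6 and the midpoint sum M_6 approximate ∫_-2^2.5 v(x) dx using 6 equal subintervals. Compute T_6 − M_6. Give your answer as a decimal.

0.6328125

T_6 = 2.671875.
M_6 = 2.0390625.
T_6 − M_6 = 0.6328125.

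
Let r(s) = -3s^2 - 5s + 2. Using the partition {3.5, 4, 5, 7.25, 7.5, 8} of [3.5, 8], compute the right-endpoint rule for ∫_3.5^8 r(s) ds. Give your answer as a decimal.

Subinterval widths: 0.5, 1, 2.25, 0.25, 0.5.
Right endpoints: 4, 5, 7.25, 7.5, 8.
r(4) = -66, r(5) = -98, r(7.25) = -191.9375, r(7.5) = -204.25, r(8) = -230.
Sum = Σ Δs_i · r(s_i).
Sum = -728.921875.

-728.921875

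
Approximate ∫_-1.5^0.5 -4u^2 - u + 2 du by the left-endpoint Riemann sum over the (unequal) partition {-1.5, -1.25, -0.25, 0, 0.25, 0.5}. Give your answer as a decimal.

Subinterval widths: 0.25, 1, 0.25, 0.25, 0.25.
Left endpoints: -1.5, -1.25, -0.25, 0, 0.25.
f(-1.5) = -5.5, f(-1.25) = -3, f(-0.25) = 2, f(0) = 2, f(0.25) = 1.5.
Sum = Σ Δu_i · f(u_i).
Sum = -3.

-3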